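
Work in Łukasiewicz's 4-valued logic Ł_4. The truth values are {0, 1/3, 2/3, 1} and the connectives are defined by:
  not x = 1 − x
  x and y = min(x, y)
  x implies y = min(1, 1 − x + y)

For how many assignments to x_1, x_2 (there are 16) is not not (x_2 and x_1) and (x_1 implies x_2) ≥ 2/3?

x_1 = 0, x_2 = 0 ↦ 0  <
x_1 = 0, x_2 = 1/3 ↦ 0  <
x_1 = 0, x_2 = 2/3 ↦ 0  <
x_1 = 0, x_2 = 1 ↦ 0  <
x_1 = 1/3, x_2 = 0 ↦ 0  <
x_1 = 1/3, x_2 = 1/3 ↦ 1/3  <
x_1 = 1/3, x_2 = 2/3 ↦ 1/3  <
x_1 = 1/3, x_2 = 1 ↦ 1/3  <
x_1 = 2/3, x_2 = 0 ↦ 0  <
x_1 = 2/3, x_2 = 1/3 ↦ 1/3  <
x_1 = 2/3, x_2 = 2/3 ↦ 2/3  ≥
x_1 = 2/3, x_2 = 1 ↦ 2/3  ≥
x_1 = 1, x_2 = 0 ↦ 0  <
x_1 = 1, x_2 = 1/3 ↦ 1/3  <
x_1 = 1, x_2 = 2/3 ↦ 2/3  ≥
x_1 = 1, x_2 = 1 ↦ 1  ≥
So 4 of the 16 assignments meet the threshold.

4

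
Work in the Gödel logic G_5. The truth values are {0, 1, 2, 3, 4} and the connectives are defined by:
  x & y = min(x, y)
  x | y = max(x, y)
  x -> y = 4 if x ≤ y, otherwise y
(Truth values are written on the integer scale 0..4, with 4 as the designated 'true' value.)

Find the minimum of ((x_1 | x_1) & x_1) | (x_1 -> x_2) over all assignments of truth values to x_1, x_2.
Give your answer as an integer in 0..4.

1

Take x_1 = 1, x_2 = 0:
x_1 | x_1 = 1 | 1 = 1
(x_1 | x_1) & x_1 = 1 & 1 = 1
x_1 -> x_2 = 1 -> 0 = 0
((x_1 | x_1) & x_1) | (x_1 -> x_2) = 1 | 0 = 1
No assignment yields a value below 1, so this is the minimum.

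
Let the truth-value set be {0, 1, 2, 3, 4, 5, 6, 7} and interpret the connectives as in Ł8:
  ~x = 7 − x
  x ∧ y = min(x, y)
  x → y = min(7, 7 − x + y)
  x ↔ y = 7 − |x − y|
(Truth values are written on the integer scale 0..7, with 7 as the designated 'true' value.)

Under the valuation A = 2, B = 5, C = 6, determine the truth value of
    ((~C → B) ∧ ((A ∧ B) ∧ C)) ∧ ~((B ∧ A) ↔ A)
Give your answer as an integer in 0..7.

~C = ~6 = 1
~C → B = 1 → 5 = 7
A ∧ B = 2 ∧ 5 = 2
(A ∧ B) ∧ C = 2 ∧ 6 = 2
(~C → B) ∧ ((A ∧ B) ∧ C) = 7 ∧ 2 = 2
B ∧ A = 5 ∧ 2 = 2
(B ∧ A) ↔ A = 2 ↔ 2 = 7
~((B ∧ A) ↔ A) = ~7 = 0
((~C → B) ∧ ((A ∧ B) ∧ C)) ∧ ~((B ∧ A) ↔ A) = 2 ∧ 0 = 0

0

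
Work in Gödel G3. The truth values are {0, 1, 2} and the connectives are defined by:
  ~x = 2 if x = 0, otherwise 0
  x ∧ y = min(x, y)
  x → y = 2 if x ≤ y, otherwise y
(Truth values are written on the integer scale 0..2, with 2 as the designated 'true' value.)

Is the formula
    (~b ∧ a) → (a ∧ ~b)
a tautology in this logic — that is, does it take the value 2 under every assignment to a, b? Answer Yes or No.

a = 0, b = 0 ↦ 2
a = 0, b = 1 ↦ 2
a = 0, b = 2 ↦ 2
a = 1, b = 0 ↦ 2
a = 1, b = 1 ↦ 2
a = 1, b = 2 ↦ 2
a = 2, b = 0 ↦ 2
a = 2, b = 1 ↦ 2
a = 2, b = 2 ↦ 2
Every assignment gives a value ≥ 2.

Yes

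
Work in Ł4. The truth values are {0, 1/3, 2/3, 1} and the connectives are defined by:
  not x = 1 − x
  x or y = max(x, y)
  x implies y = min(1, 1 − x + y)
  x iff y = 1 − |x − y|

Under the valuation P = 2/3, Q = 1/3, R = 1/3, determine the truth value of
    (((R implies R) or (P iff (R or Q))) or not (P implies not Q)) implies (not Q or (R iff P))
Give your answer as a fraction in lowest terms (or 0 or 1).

R implies R = 1/3 implies 1/3 = 1
R or Q = 1/3 or 1/3 = 1/3
P iff (R or Q) = 2/3 iff 1/3 = 2/3
(R implies R) or (P iff (R or Q)) = 1 or 2/3 = 1
not Q = not 1/3 = 2/3
P implies not Q = 2/3 implies 2/3 = 1
not (P implies not Q) = not 1 = 0
((R implies R) or (P iff (R or Q))) or not (P implies not Q) = 1 or 0 = 1
not Q = not 1/3 = 2/3
R iff P = 1/3 iff 2/3 = 2/3
not Q or (R iff P) = 2/3 or 2/3 = 2/3
(((R implies R) or (P iff (R or Q))) or not (P implies not Q)) implies (not Q or (R iff P)) = 1 implies 2/3 = 2/3

2/3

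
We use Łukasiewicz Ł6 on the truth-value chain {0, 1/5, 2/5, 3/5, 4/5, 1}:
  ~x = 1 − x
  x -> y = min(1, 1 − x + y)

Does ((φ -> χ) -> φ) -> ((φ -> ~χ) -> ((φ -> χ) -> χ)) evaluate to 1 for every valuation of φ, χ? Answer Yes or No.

No

Counterexample: take φ = 1/5, χ = 0.
φ -> χ = 1/5 -> 0 = 4/5
(φ -> χ) -> φ = 4/5 -> 1/5 = 2/5
~χ = ~0 = 1
φ -> ~χ = 1/5 -> 1 = 1
φ -> χ = 1/5 -> 0 = 4/5
(φ -> χ) -> χ = 4/5 -> 0 = 1/5
(φ -> ~χ) -> ((φ -> χ) -> χ) = 1 -> 1/5 = 1/5
((φ -> χ) -> φ) -> ((φ -> ~χ) -> ((φ -> χ) -> χ)) = 2/5 -> 1/5 = 4/5
This gives 4/5 ≠ 1.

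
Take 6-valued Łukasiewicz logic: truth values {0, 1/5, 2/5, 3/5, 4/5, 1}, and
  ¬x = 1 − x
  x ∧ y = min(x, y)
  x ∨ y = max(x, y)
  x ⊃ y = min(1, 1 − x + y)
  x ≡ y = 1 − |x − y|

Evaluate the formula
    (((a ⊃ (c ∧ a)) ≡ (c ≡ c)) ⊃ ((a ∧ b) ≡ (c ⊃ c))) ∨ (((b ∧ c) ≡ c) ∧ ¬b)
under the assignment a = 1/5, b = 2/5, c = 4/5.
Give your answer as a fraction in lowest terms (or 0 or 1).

3/5

c ∧ a = 4/5 ∧ 1/5 = 1/5
a ⊃ (c ∧ a) = 1/5 ⊃ 1/5 = 1
c ≡ c = 4/5 ≡ 4/5 = 1
(a ⊃ (c ∧ a)) ≡ (c ≡ c) = 1 ≡ 1 = 1
a ∧ b = 1/5 ∧ 2/5 = 1/5
c ⊃ c = 4/5 ⊃ 4/5 = 1
(a ∧ b) ≡ (c ⊃ c) = 1/5 ≡ 1 = 1/5
((a ⊃ (c ∧ a)) ≡ (c ≡ c)) ⊃ ((a ∧ b) ≡ (c ⊃ c)) = 1 ⊃ 1/5 = 1/5
b ∧ c = 2/5 ∧ 4/5 = 2/5
(b ∧ c) ≡ c = 2/5 ≡ 4/5 = 3/5
¬b = ¬2/5 = 3/5
((b ∧ c) ≡ c) ∧ ¬b = 3/5 ∧ 3/5 = 3/5
(((a ⊃ (c ∧ a)) ≡ (c ≡ c)) ⊃ ((a ∧ b) ≡ (c ⊃ c))) ∨ (((b ∧ c) ≡ c) ∧ ¬b) = 1/5 ∨ 3/5 = 3/5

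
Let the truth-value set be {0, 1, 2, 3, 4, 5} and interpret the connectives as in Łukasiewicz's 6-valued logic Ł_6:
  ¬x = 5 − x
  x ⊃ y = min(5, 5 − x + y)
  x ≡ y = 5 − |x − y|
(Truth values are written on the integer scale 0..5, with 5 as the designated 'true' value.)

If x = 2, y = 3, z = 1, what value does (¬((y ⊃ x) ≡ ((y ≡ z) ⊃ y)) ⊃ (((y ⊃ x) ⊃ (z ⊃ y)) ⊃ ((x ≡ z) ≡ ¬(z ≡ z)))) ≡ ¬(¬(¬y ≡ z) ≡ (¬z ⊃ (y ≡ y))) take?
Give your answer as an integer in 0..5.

4

y ⊃ x = 3 ⊃ 2 = 4
y ≡ z = 3 ≡ 1 = 3
(y ≡ z) ⊃ y = 3 ⊃ 3 = 5
(y ⊃ x) ≡ ((y ≡ z) ⊃ y) = 4 ≡ 5 = 4
¬((y ⊃ x) ≡ ((y ≡ z) ⊃ y)) = ¬4 = 1
y ⊃ x = 3 ⊃ 2 = 4
z ⊃ y = 1 ⊃ 3 = 5
(y ⊃ x) ⊃ (z ⊃ y) = 4 ⊃ 5 = 5
x ≡ z = 2 ≡ 1 = 4
z ≡ z = 1 ≡ 1 = 5
¬(z ≡ z) = ¬5 = 0
(x ≡ z) ≡ ¬(z ≡ z) = 4 ≡ 0 = 1
((y ⊃ x) ⊃ (z ⊃ y)) ⊃ ((x ≡ z) ≡ ¬(z ≡ z)) = 5 ⊃ 1 = 1
¬((y ⊃ x) ≡ ((y ≡ z) ⊃ y)) ⊃ (((y ⊃ x) ⊃ (z ⊃ y)) ⊃ ((x ≡ z) ≡ ¬(z ≡ z))) = 1 ⊃ 1 = 5
¬y = ¬3 = 2
¬y ≡ z = 2 ≡ 1 = 4
¬(¬y ≡ z) = ¬4 = 1
¬z = ¬1 = 4
y ≡ y = 3 ≡ 3 = 5
¬z ⊃ (y ≡ y) = 4 ⊃ 5 = 5
¬(¬y ≡ z) ≡ (¬z ⊃ (y ≡ y)) = 1 ≡ 5 = 1
¬(¬(¬y ≡ z) ≡ (¬z ⊃ (y ≡ y))) = ¬1 = 4
(¬((y ⊃ x) ≡ ((y ≡ z) ⊃ y)) ⊃ (((y ⊃ x) ⊃ (z ⊃ y)) ⊃ ((x ≡ z) ≡ ¬(z ≡ z)))) ≡ ¬(¬(¬y ≡ z) ≡ (¬z ⊃ (y ≡ y))) = 5 ≡ 4 = 4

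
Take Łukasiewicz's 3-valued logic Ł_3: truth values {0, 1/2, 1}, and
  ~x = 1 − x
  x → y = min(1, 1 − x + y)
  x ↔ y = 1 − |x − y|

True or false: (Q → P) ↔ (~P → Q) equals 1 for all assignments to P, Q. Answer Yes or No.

No

Counterexample: take P = 0, Q = 0.
Q → P = 0 → 0 = 1
~P = ~0 = 1
~P → Q = 1 → 0 = 0
(Q → P) ↔ (~P → Q) = 1 ↔ 0 = 0
This gives 0 ≠ 1.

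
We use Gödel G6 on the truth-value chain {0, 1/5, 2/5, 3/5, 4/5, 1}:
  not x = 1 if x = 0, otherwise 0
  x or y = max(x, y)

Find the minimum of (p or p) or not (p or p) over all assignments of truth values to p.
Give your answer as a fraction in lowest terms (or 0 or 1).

1/5

Take p = 1/5:
p or p = 1/5 or 1/5 = 1/5
p or p = 1/5 or 1/5 = 1/5
not (p or p) = not 1/5 = 0
(p or p) or not (p or p) = 1/5 or 0 = 1/5
No assignment yields a value below 1/5, so this is the minimum.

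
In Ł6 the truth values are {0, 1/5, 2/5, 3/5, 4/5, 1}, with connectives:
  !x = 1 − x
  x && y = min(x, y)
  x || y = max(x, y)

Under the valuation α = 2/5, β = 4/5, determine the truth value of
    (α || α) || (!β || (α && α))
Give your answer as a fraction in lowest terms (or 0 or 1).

2/5

α || α = 2/5 || 2/5 = 2/5
!β = !4/5 = 1/5
α && α = 2/5 && 2/5 = 2/5
!β || (α && α) = 1/5 || 2/5 = 2/5
(α || α) || (!β || (α && α)) = 2/5 || 2/5 = 2/5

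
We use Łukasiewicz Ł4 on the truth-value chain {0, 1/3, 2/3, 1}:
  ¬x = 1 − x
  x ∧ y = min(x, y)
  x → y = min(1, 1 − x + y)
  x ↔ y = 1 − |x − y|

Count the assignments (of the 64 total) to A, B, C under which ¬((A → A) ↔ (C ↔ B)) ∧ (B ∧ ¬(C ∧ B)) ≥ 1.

value 1: 4 assignments (counts)
value 2/3: 8 assignments
value 1/3: 24 assignments
value 0: 28 assignments
So 4 of the 64 assignments meet the threshold.

4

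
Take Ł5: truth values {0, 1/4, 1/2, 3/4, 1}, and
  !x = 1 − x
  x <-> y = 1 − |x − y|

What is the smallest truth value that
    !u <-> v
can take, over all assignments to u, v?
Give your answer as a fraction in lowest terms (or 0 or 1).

Take u = 0, v = 0:
!u = !0 = 1
!u <-> v = 1 <-> 0 = 0
No assignment yields a value below 0, so this is the minimum.

0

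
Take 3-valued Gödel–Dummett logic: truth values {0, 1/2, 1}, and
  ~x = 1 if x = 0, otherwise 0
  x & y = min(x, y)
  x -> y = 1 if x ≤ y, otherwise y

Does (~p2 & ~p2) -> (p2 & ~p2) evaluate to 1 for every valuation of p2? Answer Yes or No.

Counterexample: take p2 = 0.
~p2 = ~0 = 1
~p2 = ~0 = 1
~p2 & ~p2 = 1 & 1 = 1
~p2 = ~0 = 1
p2 & ~p2 = 0 & 1 = 0
(~p2 & ~p2) -> (p2 & ~p2) = 1 -> 0 = 0
This gives 0 ≠ 1.

No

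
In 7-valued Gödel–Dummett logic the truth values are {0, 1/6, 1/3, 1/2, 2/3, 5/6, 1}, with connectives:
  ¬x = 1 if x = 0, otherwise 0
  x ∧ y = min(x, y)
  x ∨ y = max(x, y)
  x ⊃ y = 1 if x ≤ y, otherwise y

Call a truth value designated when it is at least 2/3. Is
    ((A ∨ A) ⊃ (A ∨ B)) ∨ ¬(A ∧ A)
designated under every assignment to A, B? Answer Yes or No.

Yes

At A = 1/6, B = 1/2, for instance:
A ∨ A = 1/6 ∨ 1/6 = 1/6
A ∨ B = 1/6 ∨ 1/2 = 1/2
(A ∨ A) ⊃ (A ∨ B) = 1/6 ⊃ 1/2 = 1
A ∧ A = 1/6 ∧ 1/6 = 1/6
¬(A ∧ A) = ¬1/6 = 0
((A ∨ A) ⊃ (A ∨ B)) ∨ ¬(A ∧ A) = 1 ∨ 0 = 1
and checking the remaining 48 assignments likewise gives ≥ 2/3 in every case.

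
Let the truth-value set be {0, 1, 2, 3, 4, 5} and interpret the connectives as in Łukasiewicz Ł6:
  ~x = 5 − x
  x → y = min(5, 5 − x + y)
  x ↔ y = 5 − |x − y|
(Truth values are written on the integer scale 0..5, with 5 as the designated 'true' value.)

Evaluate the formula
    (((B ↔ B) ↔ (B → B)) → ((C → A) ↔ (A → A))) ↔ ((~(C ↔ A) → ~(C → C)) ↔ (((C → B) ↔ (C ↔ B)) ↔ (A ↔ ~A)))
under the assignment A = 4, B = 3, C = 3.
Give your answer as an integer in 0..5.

3

B ↔ B = 3 ↔ 3 = 5
B → B = 3 → 3 = 5
(B ↔ B) ↔ (B → B) = 5 ↔ 5 = 5
C → A = 3 → 4 = 5
A → A = 4 → 4 = 5
(C → A) ↔ (A → A) = 5 ↔ 5 = 5
((B ↔ B) ↔ (B → B)) → ((C → A) ↔ (A → A)) = 5 → 5 = 5
C ↔ A = 3 ↔ 4 = 4
~(C ↔ A) = ~4 = 1
C → C = 3 → 3 = 5
~(C → C) = ~5 = 0
~(C ↔ A) → ~(C → C) = 1 → 0 = 4
C → B = 3 → 3 = 5
C ↔ B = 3 ↔ 3 = 5
(C → B) ↔ (C ↔ B) = 5 ↔ 5 = 5
~A = ~4 = 1
A ↔ ~A = 4 ↔ 1 = 2
((C → B) ↔ (C ↔ B)) ↔ (A ↔ ~A) = 5 ↔ 2 = 2
(~(C ↔ A) → ~(C → C)) ↔ (((C → B) ↔ (C ↔ B)) ↔ (A ↔ ~A)) = 4 ↔ 2 = 3
(((B ↔ B) ↔ (B → B)) → ((C → A) ↔ (A → A))) ↔ ((~(C ↔ A) → ~(C → C)) ↔ (((C → B) ↔ (C ↔ B)) ↔ (A ↔ ~A))) = 5 ↔ 3 = 3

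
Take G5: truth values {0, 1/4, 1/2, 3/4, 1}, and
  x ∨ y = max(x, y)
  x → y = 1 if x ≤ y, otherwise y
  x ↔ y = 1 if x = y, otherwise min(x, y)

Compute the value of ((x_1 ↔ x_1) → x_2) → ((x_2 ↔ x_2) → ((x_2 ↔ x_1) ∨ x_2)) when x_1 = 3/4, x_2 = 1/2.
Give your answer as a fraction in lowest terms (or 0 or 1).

x_1 ↔ x_1 = 3/4 ↔ 3/4 = 1
(x_1 ↔ x_1) → x_2 = 1 → 1/2 = 1/2
x_2 ↔ x_2 = 1/2 ↔ 1/2 = 1
x_2 ↔ x_1 = 1/2 ↔ 3/4 = 1/2
(x_2 ↔ x_1) ∨ x_2 = 1/2 ∨ 1/2 = 1/2
(x_2 ↔ x_2) → ((x_2 ↔ x_1) ∨ x_2) = 1 → 1/2 = 1/2
((x_1 ↔ x_1) → x_2) → ((x_2 ↔ x_2) → ((x_2 ↔ x_1) ∨ x_2)) = 1/2 → 1/2 = 1

1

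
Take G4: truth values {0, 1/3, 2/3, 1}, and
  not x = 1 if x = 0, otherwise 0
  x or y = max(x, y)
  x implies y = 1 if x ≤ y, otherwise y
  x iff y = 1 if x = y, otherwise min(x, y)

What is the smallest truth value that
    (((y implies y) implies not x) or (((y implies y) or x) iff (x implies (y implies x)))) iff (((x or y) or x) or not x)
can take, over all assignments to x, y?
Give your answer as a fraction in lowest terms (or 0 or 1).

Take x = 1/3, y = 0:
y implies y = 0 implies 0 = 1
not x = not 1/3 = 0
(y implies y) implies not x = 1 implies 0 = 0
y implies y = 0 implies 0 = 1
(y implies y) or x = 1 or 1/3 = 1
y implies x = 0 implies 1/3 = 1
x implies (y implies x) = 1/3 implies 1 = 1
((y implies y) or x) iff (x implies (y implies x)) = 1 iff 1 = 1
((y implies y) implies not x) or (((y implies y) or x) iff (x implies (y implies x))) = 0 or 1 = 1
x or y = 1/3 or 0 = 1/3
(x or y) or x = 1/3 or 1/3 = 1/3
not x = not 1/3 = 0
((x or y) or x) or not x = 1/3 or 0 = 1/3
(((y implies y) implies not x) or (((y implies y) or x) iff (x implies (y implies x)))) iff (((x or y) or x) or not x) = 1 iff 1/3 = 1/3
No assignment yields a value below 1/3, so this is the minimum.

1/3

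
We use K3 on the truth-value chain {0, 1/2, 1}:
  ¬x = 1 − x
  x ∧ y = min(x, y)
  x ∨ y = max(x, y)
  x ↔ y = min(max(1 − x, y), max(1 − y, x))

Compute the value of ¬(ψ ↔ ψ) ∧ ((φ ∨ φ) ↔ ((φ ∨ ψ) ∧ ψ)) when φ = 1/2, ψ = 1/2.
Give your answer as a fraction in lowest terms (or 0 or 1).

ψ ↔ ψ = 1/2 ↔ 1/2 = 1/2
¬(ψ ↔ ψ) = ¬1/2 = 1/2
φ ∨ φ = 1/2 ∨ 1/2 = 1/2
φ ∨ ψ = 1/2 ∨ 1/2 = 1/2
(φ ∨ ψ) ∧ ψ = 1/2 ∧ 1/2 = 1/2
(φ ∨ φ) ↔ ((φ ∨ ψ) ∧ ψ) = 1/2 ↔ 1/2 = 1/2
¬(ψ ↔ ψ) ∧ ((φ ∨ φ) ↔ ((φ ∨ ψ) ∧ ψ)) = 1/2 ∧ 1/2 = 1/2

1/2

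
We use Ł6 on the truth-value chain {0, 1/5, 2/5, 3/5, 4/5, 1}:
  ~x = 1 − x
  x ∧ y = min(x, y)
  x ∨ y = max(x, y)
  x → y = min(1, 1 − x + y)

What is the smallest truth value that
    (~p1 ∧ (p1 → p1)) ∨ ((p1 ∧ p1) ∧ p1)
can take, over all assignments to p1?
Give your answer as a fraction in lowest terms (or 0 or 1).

Take p1 = 2/5:
~p1 = ~2/5 = 3/5
p1 → p1 = 2/5 → 2/5 = 1
~p1 ∧ (p1 → p1) = 3/5 ∧ 1 = 3/5
p1 ∧ p1 = 2/5 ∧ 2/5 = 2/5
(p1 ∧ p1) ∧ p1 = 2/5 ∧ 2/5 = 2/5
(~p1 ∧ (p1 → p1)) ∨ ((p1 ∧ p1) ∧ p1) = 3/5 ∨ 2/5 = 3/5
No assignment yields a value below 3/5, so this is the minimum.

3/5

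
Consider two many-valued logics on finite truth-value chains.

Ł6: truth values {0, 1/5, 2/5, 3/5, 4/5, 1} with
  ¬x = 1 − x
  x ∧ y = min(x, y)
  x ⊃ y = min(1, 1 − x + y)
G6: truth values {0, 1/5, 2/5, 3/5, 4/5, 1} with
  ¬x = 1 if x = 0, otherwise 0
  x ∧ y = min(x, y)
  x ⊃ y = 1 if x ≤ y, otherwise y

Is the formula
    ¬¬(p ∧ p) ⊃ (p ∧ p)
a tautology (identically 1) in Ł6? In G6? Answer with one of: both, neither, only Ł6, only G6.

only Ł6

In Ł6: every assignment gives 1 — tautology.
In G6: at p = 1/5 the value is 1/5 — not a tautology.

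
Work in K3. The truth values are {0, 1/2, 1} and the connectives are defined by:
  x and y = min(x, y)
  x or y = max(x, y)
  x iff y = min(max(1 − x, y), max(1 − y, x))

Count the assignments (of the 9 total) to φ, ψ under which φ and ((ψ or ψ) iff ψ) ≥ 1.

φ = 0, ψ = 0 ↦ 0  <
φ = 0, ψ = 1/2 ↦ 0  <
φ = 0, ψ = 1 ↦ 0  <
φ = 1/2, ψ = 0 ↦ 1/2  <
φ = 1/2, ψ = 1/2 ↦ 1/2  <
φ = 1/2, ψ = 1 ↦ 1/2  <
φ = 1, ψ = 0 ↦ 1  ≥
φ = 1, ψ = 1/2 ↦ 1/2  <
φ = 1, ψ = 1 ↦ 1  ≥
So 2 of the 9 assignments meet the threshold.

2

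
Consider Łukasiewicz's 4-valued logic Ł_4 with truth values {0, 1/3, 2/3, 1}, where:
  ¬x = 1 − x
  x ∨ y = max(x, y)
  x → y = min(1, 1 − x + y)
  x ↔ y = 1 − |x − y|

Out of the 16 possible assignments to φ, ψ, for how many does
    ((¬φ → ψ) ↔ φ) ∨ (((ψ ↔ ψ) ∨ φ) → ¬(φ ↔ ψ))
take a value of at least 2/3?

15

φ = 0, ψ = 0 ↦ 1  ≥
φ = 0, ψ = 1/3 ↦ 2/3  ≥
φ = 0, ψ = 2/3 ↦ 2/3  ≥
φ = 0, ψ = 1 ↦ 1  ≥
φ = 1/3, ψ = 0 ↦ 1  ≥
φ = 1/3, ψ = 1/3 ↦ 2/3  ≥
φ = 1/3, ψ = 2/3 ↦ 1/3  <
φ = 1/3, ψ = 1 ↦ 2/3  ≥
φ = 2/3, ψ = 0 ↦ 1  ≥
φ = 2/3, ψ = 1/3 ↦ 2/3  ≥
φ = 2/3, ψ = 2/3 ↦ 2/3  ≥
φ = 2/3, ψ = 1 ↦ 2/3  ≥
φ = 1, ψ = 0 ↦ 1  ≥
φ = 1, ψ = 1/3 ↦ 1  ≥
φ = 1, ψ = 2/3 ↦ 1  ≥
φ = 1, ψ = 1 ↦ 1  ≥
So 15 of the 16 assignments meet the threshold.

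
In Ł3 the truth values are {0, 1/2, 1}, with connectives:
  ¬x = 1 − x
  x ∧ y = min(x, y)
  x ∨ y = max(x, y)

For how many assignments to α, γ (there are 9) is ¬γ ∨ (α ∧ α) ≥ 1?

5

α = 0, γ = 0 ↦ 1  ≥
α = 0, γ = 1/2 ↦ 1/2  <
α = 0, γ = 1 ↦ 0  <
α = 1/2, γ = 0 ↦ 1  ≥
α = 1/2, γ = 1/2 ↦ 1/2  <
α = 1/2, γ = 1 ↦ 1/2  <
α = 1, γ = 0 ↦ 1  ≥
α = 1, γ = 1/2 ↦ 1  ≥
α = 1, γ = 1 ↦ 1  ≥
So 5 of the 9 assignments meet the threshold.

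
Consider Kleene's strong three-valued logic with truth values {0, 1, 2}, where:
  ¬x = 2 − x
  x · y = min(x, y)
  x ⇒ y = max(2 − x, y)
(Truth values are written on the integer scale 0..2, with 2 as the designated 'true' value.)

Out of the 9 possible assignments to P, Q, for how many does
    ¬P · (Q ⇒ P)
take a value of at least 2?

1

P = 0, Q = 0 ↦ 2  ≥
P = 0, Q = 1 ↦ 1  <
P = 0, Q = 2 ↦ 0  <
P = 1, Q = 0 ↦ 1  <
P = 1, Q = 1 ↦ 1  <
P = 1, Q = 2 ↦ 1  <
P = 2, Q = 0 ↦ 0  <
P = 2, Q = 1 ↦ 0  <
P = 2, Q = 2 ↦ 0  <
So 1 of the 9 assignments meets the threshold.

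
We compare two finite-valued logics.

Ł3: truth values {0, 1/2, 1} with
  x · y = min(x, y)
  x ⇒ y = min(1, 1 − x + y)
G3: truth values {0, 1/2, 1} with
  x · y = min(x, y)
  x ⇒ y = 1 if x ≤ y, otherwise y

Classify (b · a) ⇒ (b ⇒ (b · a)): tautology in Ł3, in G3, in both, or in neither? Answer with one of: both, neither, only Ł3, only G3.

both

In Ł3: every assignment gives 1 — tautology.
In G3: every assignment gives 1 — tautology.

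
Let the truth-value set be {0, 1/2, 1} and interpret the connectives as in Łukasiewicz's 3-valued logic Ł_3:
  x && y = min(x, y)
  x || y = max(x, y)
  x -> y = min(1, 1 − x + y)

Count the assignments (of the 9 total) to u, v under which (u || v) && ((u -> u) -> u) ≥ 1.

u = 0, v = 0 ↦ 0  <
u = 0, v = 1/2 ↦ 0  <
u = 0, v = 1 ↦ 0  <
u = 1/2, v = 0 ↦ 1/2  <
u = 1/2, v = 1/2 ↦ 1/2  <
u = 1/2, v = 1 ↦ 1/2  <
u = 1, v = 0 ↦ 1  ≥
u = 1, v = 1/2 ↦ 1  ≥
u = 1, v = 1 ↦ 1  ≥
So 3 of the 9 assignments meet the threshold.

3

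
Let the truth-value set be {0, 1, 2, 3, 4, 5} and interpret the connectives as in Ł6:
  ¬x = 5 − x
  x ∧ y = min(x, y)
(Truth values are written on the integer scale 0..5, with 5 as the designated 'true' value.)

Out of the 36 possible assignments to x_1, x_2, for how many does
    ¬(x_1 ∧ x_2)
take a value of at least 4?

value 5: 11 assignments (counts)
value 4: 9 assignments (counts)
value 3: 7 assignments
value 2: 5 assignments
value 1: 3 assignments
value 0: 1 assignment
So 20 of the 36 assignments meet the threshold.

20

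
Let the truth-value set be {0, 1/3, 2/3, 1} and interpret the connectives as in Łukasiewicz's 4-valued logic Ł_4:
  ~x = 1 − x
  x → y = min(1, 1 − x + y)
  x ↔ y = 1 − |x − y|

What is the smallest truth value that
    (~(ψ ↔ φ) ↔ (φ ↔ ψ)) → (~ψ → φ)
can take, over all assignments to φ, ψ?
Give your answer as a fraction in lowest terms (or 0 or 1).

Take φ = 0, ψ = 1/3:
ψ ↔ φ = 1/3 ↔ 0 = 2/3
~(ψ ↔ φ) = ~2/3 = 1/3
φ ↔ ψ = 0 ↔ 1/3 = 2/3
~(ψ ↔ φ) ↔ (φ ↔ ψ) = 1/3 ↔ 2/3 = 2/3
~ψ = ~1/3 = 2/3
~ψ → φ = 2/3 → 0 = 1/3
(~(ψ ↔ φ) ↔ (φ ↔ ψ)) → (~ψ → φ) = 2/3 → 1/3 = 2/3
No assignment yields a value below 2/3, so this is the minimum.

2/3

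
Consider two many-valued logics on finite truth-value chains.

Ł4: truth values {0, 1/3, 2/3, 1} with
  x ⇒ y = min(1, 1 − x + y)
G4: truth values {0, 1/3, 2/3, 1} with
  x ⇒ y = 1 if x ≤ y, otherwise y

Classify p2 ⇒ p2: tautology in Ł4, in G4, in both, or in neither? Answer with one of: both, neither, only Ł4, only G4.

In Ł4: every assignment gives 1 — tautology.
In G4: every assignment gives 1 — tautology.

both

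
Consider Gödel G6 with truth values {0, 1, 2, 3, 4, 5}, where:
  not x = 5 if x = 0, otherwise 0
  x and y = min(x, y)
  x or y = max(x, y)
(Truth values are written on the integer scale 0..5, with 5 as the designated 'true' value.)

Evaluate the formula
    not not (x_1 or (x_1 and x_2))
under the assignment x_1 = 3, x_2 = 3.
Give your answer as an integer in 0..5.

5

x_1 and x_2 = 3 and 3 = 3
x_1 or (x_1 and x_2) = 3 or 3 = 3
not (x_1 or (x_1 and x_2)) = not 3 = 0
not not (x_1 or (x_1 and x_2)) = not 0 = 5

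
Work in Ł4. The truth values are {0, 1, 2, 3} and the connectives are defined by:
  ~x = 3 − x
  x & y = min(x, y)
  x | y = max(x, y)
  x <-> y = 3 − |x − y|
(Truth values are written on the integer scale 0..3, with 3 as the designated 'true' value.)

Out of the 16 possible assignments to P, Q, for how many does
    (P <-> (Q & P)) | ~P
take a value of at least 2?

13

P = 0, Q = 0 ↦ 3  ≥
P = 0, Q = 1 ↦ 3  ≥
P = 0, Q = 2 ↦ 3  ≥
P = 0, Q = 3 ↦ 3  ≥
P = 1, Q = 0 ↦ 2  ≥
P = 1, Q = 1 ↦ 3  ≥
P = 1, Q = 2 ↦ 3  ≥
P = 1, Q = 3 ↦ 3  ≥
P = 2, Q = 0 ↦ 1  <
P = 2, Q = 1 ↦ 2  ≥
P = 2, Q = 2 ↦ 3  ≥
P = 2, Q = 3 ↦ 3  ≥
P = 3, Q = 0 ↦ 0  <
P = 3, Q = 1 ↦ 1  <
P = 3, Q = 2 ↦ 2  ≥
P = 3, Q = 3 ↦ 3  ≥
So 13 of the 16 assignments meet the threshold.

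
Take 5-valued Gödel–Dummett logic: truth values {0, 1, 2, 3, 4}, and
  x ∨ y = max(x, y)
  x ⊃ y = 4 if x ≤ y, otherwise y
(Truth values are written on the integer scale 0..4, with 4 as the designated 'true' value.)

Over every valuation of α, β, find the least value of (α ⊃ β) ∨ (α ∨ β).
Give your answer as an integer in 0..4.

1

Take α = 1, β = 0:
α ⊃ β = 1 ⊃ 0 = 0
α ∨ β = 1 ∨ 0 = 1
(α ⊃ β) ∨ (α ∨ β) = 0 ∨ 1 = 1
No assignment yields a value below 1, so this is the minimum.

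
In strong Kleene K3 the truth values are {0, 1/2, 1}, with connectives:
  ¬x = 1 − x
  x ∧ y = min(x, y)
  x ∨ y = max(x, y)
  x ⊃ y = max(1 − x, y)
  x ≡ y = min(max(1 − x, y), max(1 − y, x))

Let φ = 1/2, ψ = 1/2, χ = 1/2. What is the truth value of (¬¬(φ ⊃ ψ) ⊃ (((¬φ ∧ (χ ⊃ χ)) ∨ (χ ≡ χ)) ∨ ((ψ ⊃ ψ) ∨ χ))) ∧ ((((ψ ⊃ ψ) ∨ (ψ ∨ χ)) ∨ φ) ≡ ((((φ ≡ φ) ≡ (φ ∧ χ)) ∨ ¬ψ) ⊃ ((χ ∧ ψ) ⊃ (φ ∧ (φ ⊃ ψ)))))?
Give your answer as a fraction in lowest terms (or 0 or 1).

φ ⊃ ψ = 1/2 ⊃ 1/2 = 1/2
¬(φ ⊃ ψ) = ¬1/2 = 1/2
¬¬(φ ⊃ ψ) = ¬1/2 = 1/2
¬φ = ¬1/2 = 1/2
χ ⊃ χ = 1/2 ⊃ 1/2 = 1/2
¬φ ∧ (χ ⊃ χ) = 1/2 ∧ 1/2 = 1/2
χ ≡ χ = 1/2 ≡ 1/2 = 1/2
(¬φ ∧ (χ ⊃ χ)) ∨ (χ ≡ χ) = 1/2 ∨ 1/2 = 1/2
ψ ⊃ ψ = 1/2 ⊃ 1/2 = 1/2
(ψ ⊃ ψ) ∨ χ = 1/2 ∨ 1/2 = 1/2
((¬φ ∧ (χ ⊃ χ)) ∨ (χ ≡ χ)) ∨ ((ψ ⊃ ψ) ∨ χ) = 1/2 ∨ 1/2 = 1/2
¬¬(φ ⊃ ψ) ⊃ (((¬φ ∧ (χ ⊃ χ)) ∨ (χ ≡ χ)) ∨ ((ψ ⊃ ψ) ∨ χ)) = 1/2 ⊃ 1/2 = 1/2
ψ ⊃ ψ = 1/2 ⊃ 1/2 = 1/2
ψ ∨ χ = 1/2 ∨ 1/2 = 1/2
(ψ ⊃ ψ) ∨ (ψ ∨ χ) = 1/2 ∨ 1/2 = 1/2
((ψ ⊃ ψ) ∨ (ψ ∨ χ)) ∨ φ = 1/2 ∨ 1/2 = 1/2
φ ≡ φ = 1/2 ≡ 1/2 = 1/2
φ ∧ χ = 1/2 ∧ 1/2 = 1/2
(φ ≡ φ) ≡ (φ ∧ χ) = 1/2 ≡ 1/2 = 1/2
¬ψ = ¬1/2 = 1/2
((φ ≡ φ) ≡ (φ ∧ χ)) ∨ ¬ψ = 1/2 ∨ 1/2 = 1/2
χ ∧ ψ = 1/2 ∧ 1/2 = 1/2
φ ⊃ ψ = 1/2 ⊃ 1/2 = 1/2
φ ∧ (φ ⊃ ψ) = 1/2 ∧ 1/2 = 1/2
(χ ∧ ψ) ⊃ (φ ∧ (φ ⊃ ψ)) = 1/2 ⊃ 1/2 = 1/2
(((φ ≡ φ) ≡ (φ ∧ χ)) ∨ ¬ψ) ⊃ ((χ ∧ ψ) ⊃ (φ ∧ (φ ⊃ ψ))) = 1/2 ⊃ 1/2 = 1/2
(((ψ ⊃ ψ) ∨ (ψ ∨ χ)) ∨ φ) ≡ ((((φ ≡ φ) ≡ (φ ∧ χ)) ∨ ¬ψ) ⊃ ((χ ∧ ψ) ⊃ (φ ∧ (φ ⊃ ψ)))) = 1/2 ≡ 1/2 = 1/2
(¬¬(φ ⊃ ψ) ⊃ (((¬φ ∧ (χ ⊃ χ)) ∨ (χ ≡ χ)) ∨ ((ψ ⊃ ψ) ∨ χ))) ∧ ((((ψ ⊃ ψ) ∨ (ψ ∨ χ)) ∨ φ) ≡ ((((φ ≡ φ) ≡ (φ ∧ χ)) ∨ ¬ψ) ⊃ ((χ ∧ ψ) ⊃ (φ ∧ (φ ⊃ ψ))))) = 1/2 ∧ 1/2 = 1/2

1/2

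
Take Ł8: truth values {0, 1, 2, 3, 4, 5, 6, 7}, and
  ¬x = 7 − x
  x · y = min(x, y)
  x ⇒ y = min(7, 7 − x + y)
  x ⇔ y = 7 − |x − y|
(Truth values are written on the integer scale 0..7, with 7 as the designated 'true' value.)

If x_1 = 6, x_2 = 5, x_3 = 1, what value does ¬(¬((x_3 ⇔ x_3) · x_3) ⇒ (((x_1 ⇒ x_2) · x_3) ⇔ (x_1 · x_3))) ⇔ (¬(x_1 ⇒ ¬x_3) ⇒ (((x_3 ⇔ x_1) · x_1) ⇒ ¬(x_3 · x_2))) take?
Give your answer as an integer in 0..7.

0

x_3 ⇔ x_3 = 1 ⇔ 1 = 7
(x_3 ⇔ x_3) · x_3 = 7 · 1 = 1
¬((x_3 ⇔ x_3) · x_3) = ¬1 = 6
x_1 ⇒ x_2 = 6 ⇒ 5 = 6
(x_1 ⇒ x_2) · x_3 = 6 · 1 = 1
x_1 · x_3 = 6 · 1 = 1
((x_1 ⇒ x_2) · x_3) ⇔ (x_1 · x_3) = 1 ⇔ 1 = 7
¬((x_3 ⇔ x_3) · x_3) ⇒ (((x_1 ⇒ x_2) · x_3) ⇔ (x_1 · x_3)) = 6 ⇒ 7 = 7
¬(¬((x_3 ⇔ x_3) · x_3) ⇒ (((x_1 ⇒ x_2) · x_3) ⇔ (x_1 · x_3))) = ¬7 = 0
¬x_3 = ¬1 = 6
x_1 ⇒ ¬x_3 = 6 ⇒ 6 = 7
¬(x_1 ⇒ ¬x_3) = ¬7 = 0
x_3 ⇔ x_1 = 1 ⇔ 6 = 2
(x_3 ⇔ x_1) · x_1 = 2 · 6 = 2
x_3 · x_2 = 1 · 5 = 1
¬(x_3 · x_2) = ¬1 = 6
((x_3 ⇔ x_1) · x_1) ⇒ ¬(x_3 · x_2) = 2 ⇒ 6 = 7
¬(x_1 ⇒ ¬x_3) ⇒ (((x_3 ⇔ x_1) · x_1) ⇒ ¬(x_3 · x_2)) = 0 ⇒ 7 = 7
¬(¬((x_3 ⇔ x_3) · x_3) ⇒ (((x_1 ⇒ x_2) · x_3) ⇔ (x_1 · x_3))) ⇔ (¬(x_1 ⇒ ¬x_3) ⇒ (((x_3 ⇔ x_1) · x_1) ⇒ ¬(x_3 · x_2))) = 0 ⇔ 7 = 0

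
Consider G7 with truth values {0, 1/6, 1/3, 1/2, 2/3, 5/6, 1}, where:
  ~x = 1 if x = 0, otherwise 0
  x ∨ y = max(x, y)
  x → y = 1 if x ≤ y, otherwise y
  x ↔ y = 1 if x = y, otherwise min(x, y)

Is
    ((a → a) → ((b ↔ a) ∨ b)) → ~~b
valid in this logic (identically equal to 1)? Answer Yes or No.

Counterexample: take a = 0, b = 0.
a → a = 0 → 0 = 1
b ↔ a = 0 ↔ 0 = 1
(b ↔ a) ∨ b = 1 ∨ 0 = 1
(a → a) → ((b ↔ a) ∨ b) = 1 → 1 = 1
~b = ~0 = 1
~~b = ~1 = 0
((a → a) → ((b ↔ a) ∨ b)) → ~~b = 1 → 0 = 0
This gives 0 ≠ 1.

No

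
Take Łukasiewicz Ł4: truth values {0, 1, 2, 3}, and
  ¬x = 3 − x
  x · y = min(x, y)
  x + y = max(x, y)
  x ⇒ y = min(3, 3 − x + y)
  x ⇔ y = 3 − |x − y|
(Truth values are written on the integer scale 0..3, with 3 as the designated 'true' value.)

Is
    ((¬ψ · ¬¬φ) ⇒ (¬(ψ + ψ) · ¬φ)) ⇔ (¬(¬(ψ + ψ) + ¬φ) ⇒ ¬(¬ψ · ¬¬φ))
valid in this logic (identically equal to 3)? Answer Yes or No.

Counterexample: take φ = 2, ψ = 0.
¬ψ = ¬0 = 3
¬φ = ¬2 = 1
¬¬φ = ¬1 = 2
¬ψ · ¬¬φ = 3 · 2 = 2
ψ + ψ = 0 + 0 = 0
¬(ψ + ψ) = ¬0 = 3
¬φ = ¬2 = 1
¬(ψ + ψ) · ¬φ = 3 · 1 = 1
(¬ψ · ¬¬φ) ⇒ (¬(ψ + ψ) · ¬φ) = 2 ⇒ 1 = 2
ψ + ψ = 0 + 0 = 0
¬(ψ + ψ) = ¬0 = 3
¬φ = ¬2 = 1
¬(ψ + ψ) + ¬φ = 3 + 1 = 3
¬(¬(ψ + ψ) + ¬φ) = ¬3 = 0
¬ψ = ¬0 = 3
¬φ = ¬2 = 1
¬¬φ = ¬1 = 2
¬ψ · ¬¬φ = 3 · 2 = 2
¬(¬ψ · ¬¬φ) = ¬2 = 1
¬(¬(ψ + ψ) + ¬φ) ⇒ ¬(¬ψ · ¬¬φ) = 0 ⇒ 1 = 3
((¬ψ · ¬¬φ) ⇒ (¬(ψ + ψ) · ¬φ)) ⇔ (¬(¬(ψ + ψ) + ¬φ) ⇒ ¬(¬ψ · ¬¬φ)) = 2 ⇔ 3 = 2
This gives 2 ≠ 3.

No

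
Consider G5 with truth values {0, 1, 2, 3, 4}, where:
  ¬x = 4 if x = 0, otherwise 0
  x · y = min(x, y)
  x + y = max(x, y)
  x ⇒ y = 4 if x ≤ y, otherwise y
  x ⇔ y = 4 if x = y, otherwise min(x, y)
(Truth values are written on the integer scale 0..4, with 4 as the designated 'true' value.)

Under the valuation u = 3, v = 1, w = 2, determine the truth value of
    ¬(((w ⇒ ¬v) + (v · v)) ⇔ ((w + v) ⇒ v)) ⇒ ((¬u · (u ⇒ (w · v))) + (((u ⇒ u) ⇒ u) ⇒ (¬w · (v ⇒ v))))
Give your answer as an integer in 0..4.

¬v = ¬1 = 0
w ⇒ ¬v = 2 ⇒ 0 = 0
v · v = 1 · 1 = 1
(w ⇒ ¬v) + (v · v) = 0 + 1 = 1
w + v = 2 + 1 = 2
(w + v) ⇒ v = 2 ⇒ 1 = 1
((w ⇒ ¬v) + (v · v)) ⇔ ((w + v) ⇒ v) = 1 ⇔ 1 = 4
¬(((w ⇒ ¬v) + (v · v)) ⇔ ((w + v) ⇒ v)) = ¬4 = 0
¬u = ¬3 = 0
w · v = 2 · 1 = 1
u ⇒ (w · v) = 3 ⇒ 1 = 1
¬u · (u ⇒ (w · v)) = 0 · 1 = 0
u ⇒ u = 3 ⇒ 3 = 4
(u ⇒ u) ⇒ u = 4 ⇒ 3 = 3
¬w = ¬2 = 0
v ⇒ v = 1 ⇒ 1 = 4
¬w · (v ⇒ v) = 0 · 4 = 0
((u ⇒ u) ⇒ u) ⇒ (¬w · (v ⇒ v)) = 3 ⇒ 0 = 0
(¬u · (u ⇒ (w · v))) + (((u ⇒ u) ⇒ u) ⇒ (¬w · (v ⇒ v))) = 0 + 0 = 0
¬(((w ⇒ ¬v) + (v · v)) ⇔ ((w + v) ⇒ v)) ⇒ ((¬u · (u ⇒ (w · v))) + (((u ⇒ u) ⇒ u) ⇒ (¬w · (v ⇒ v)))) = 0 ⇒ 0 = 4

4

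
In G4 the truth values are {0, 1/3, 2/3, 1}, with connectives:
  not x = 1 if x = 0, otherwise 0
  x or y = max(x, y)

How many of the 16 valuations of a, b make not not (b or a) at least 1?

a = 0, b = 0 ↦ 0  <
a = 0, b = 1/3 ↦ 1  ≥
a = 0, b = 2/3 ↦ 1  ≥
a = 0, b = 1 ↦ 1  ≥
a = 1/3, b = 0 ↦ 1  ≥
a = 1/3, b = 1/3 ↦ 1  ≥
a = 1/3, b = 2/3 ↦ 1  ≥
a = 1/3, b = 1 ↦ 1  ≥
a = 2/3, b = 0 ↦ 1  ≥
a = 2/3, b = 1/3 ↦ 1  ≥
a = 2/3, b = 2/3 ↦ 1  ≥
a = 2/3, b = 1 ↦ 1  ≥
a = 1, b = 0 ↦ 1  ≥
a = 1, b = 1/3 ↦ 1  ≥
a = 1, b = 2/3 ↦ 1  ≥
a = 1, b = 1 ↦ 1  ≥
So 15 of the 16 assignments meet the threshold.

15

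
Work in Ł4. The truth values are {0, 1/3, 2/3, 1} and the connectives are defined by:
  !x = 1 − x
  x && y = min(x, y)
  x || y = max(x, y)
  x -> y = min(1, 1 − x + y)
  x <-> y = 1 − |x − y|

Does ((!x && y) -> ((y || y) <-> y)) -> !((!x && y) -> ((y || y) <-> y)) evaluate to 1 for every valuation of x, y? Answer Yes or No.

No

Counterexample: take x = 0, y = 0.
!x = !0 = 1
!x && y = 1 && 0 = 0
y || y = 0 || 0 = 0
(y || y) <-> y = 0 <-> 0 = 1
(!x && y) -> ((y || y) <-> y) = 0 -> 1 = 1
!x = !0 = 1
!x && y = 1 && 0 = 0
y || y = 0 || 0 = 0
(y || y) <-> y = 0 <-> 0 = 1
(!x && y) -> ((y || y) <-> y) = 0 -> 1 = 1
!((!x && y) -> ((y || y) <-> y)) = !1 = 0
((!x && y) -> ((y || y) <-> y)) -> !((!x && y) -> ((y || y) <-> y)) = 1 -> 0 = 0
This gives 0 ≠ 1.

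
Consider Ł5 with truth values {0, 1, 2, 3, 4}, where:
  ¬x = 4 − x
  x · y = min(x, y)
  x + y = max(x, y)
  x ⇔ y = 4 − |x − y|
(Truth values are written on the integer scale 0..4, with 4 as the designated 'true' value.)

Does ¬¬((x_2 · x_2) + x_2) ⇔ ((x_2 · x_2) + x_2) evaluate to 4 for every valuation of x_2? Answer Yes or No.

x_2 = 0 ↦ 4
x_2 = 1 ↦ 4
x_2 = 2 ↦ 4
x_2 = 3 ↦ 4
x_2 = 4 ↦ 4
Every assignment gives a value ≥ 4.

Yes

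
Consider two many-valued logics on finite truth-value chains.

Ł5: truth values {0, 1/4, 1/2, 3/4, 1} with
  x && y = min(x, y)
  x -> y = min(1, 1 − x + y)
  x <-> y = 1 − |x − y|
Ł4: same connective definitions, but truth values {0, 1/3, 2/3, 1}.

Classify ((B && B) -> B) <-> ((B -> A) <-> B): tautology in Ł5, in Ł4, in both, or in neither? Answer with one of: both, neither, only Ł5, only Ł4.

neither

In Ł5: at A = 0, B = 0 the value is 0 — not a tautology.
In Ł4: at A = 0, B = 0 the value is 0 — not a tautology.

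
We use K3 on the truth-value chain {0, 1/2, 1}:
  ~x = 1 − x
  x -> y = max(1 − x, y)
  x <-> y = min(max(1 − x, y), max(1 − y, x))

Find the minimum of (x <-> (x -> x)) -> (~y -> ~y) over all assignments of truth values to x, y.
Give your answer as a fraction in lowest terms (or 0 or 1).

Take x = 1/2, y = 1/2:
x -> x = 1/2 -> 1/2 = 1/2
x <-> (x -> x) = 1/2 <-> 1/2 = 1/2
~y = ~1/2 = 1/2
~y = ~1/2 = 1/2
~y -> ~y = 1/2 -> 1/2 = 1/2
(x <-> (x -> x)) -> (~y -> ~y) = 1/2 -> 1/2 = 1/2
No assignment yields a value below 1/2, so this is the minimum.

1/2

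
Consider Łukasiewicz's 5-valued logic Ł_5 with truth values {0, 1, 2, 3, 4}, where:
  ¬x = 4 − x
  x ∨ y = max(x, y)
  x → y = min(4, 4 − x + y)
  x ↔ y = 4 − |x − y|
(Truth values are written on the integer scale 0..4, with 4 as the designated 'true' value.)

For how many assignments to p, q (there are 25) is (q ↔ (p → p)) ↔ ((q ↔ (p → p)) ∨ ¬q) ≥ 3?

value 4: 15 assignments (counts)
value 2: 5 assignments
value 0: 5 assignments
So 15 of the 25 assignments meet the threshold.

15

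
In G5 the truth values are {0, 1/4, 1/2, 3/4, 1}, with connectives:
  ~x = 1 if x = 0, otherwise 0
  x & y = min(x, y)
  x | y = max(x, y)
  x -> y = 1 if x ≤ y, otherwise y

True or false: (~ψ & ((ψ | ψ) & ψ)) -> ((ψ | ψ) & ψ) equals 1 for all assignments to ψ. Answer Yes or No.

ψ = 0 ↦ 1
ψ = 1/4 ↦ 1
ψ = 1/2 ↦ 1
ψ = 3/4 ↦ 1
ψ = 1 ↦ 1
Every assignment gives a value ≥ 1.

Yes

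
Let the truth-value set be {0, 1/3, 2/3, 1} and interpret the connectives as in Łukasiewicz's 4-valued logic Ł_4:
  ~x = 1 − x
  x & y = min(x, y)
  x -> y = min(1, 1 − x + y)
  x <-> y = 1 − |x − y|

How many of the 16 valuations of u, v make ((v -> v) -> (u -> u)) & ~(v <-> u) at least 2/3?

u = 0, v = 0 ↦ 0  <
u = 0, v = 1/3 ↦ 1/3  <
u = 0, v = 2/3 ↦ 2/3  ≥
u = 0, v = 1 ↦ 1  ≥
u = 1/3, v = 0 ↦ 1/3  <
u = 1/3, v = 1/3 ↦ 0  <
u = 1/3, v = 2/3 ↦ 1/3  <
u = 1/3, v = 1 ↦ 2/3  ≥
u = 2/3, v = 0 ↦ 2/3  ≥
u = 2/3, v = 1/3 ↦ 1/3  <
u = 2/3, v = 2/3 ↦ 0  <
u = 2/3, v = 1 ↦ 1/3  <
u = 1, v = 0 ↦ 1  ≥
u = 1, v = 1/3 ↦ 2/3  ≥
u = 1, v = 2/3 ↦ 1/3  <
u = 1, v = 1 ↦ 0  <
So 6 of the 16 assignments meet the threshold.

6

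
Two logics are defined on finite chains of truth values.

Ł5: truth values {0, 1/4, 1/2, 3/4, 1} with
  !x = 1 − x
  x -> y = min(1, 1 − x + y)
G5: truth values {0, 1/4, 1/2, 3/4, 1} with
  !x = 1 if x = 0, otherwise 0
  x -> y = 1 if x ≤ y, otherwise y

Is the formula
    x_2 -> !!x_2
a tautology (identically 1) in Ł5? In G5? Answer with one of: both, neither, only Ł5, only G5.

both

In Ł5: every assignment gives 1 — tautology.
In G5: every assignment gives 1 — tautology.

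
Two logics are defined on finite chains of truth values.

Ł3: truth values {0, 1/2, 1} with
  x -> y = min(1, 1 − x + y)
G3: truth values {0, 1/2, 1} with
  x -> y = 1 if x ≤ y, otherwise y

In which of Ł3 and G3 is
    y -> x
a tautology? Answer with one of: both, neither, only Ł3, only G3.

neither

In Ł3: at x = 0, y = 1/2 the value is 1/2 — not a tautology.
In G3: at x = 0, y = 1/2 the value is 0 — not a tautology.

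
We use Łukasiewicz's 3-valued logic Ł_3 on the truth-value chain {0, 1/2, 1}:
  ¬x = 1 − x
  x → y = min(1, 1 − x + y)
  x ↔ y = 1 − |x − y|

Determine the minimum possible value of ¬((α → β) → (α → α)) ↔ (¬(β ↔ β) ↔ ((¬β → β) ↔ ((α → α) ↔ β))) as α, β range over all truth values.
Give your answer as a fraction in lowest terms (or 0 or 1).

1/2

Take α = 0, β = 1/2:
α → β = 0 → 1/2 = 1
α → α = 0 → 0 = 1
(α → β) → (α → α) = 1 → 1 = 1
¬((α → β) → (α → α)) = ¬1 = 0
β ↔ β = 1/2 ↔ 1/2 = 1
¬(β ↔ β) = ¬1 = 0
¬β = ¬1/2 = 1/2
¬β → β = 1/2 → 1/2 = 1
α → α = 0 → 0 = 1
(α → α) ↔ β = 1 ↔ 1/2 = 1/2
(¬β → β) ↔ ((α → α) ↔ β) = 1 ↔ 1/2 = 1/2
¬(β ↔ β) ↔ ((¬β → β) ↔ ((α → α) ↔ β)) = 0 ↔ 1/2 = 1/2
¬((α → β) → (α → α)) ↔ (¬(β ↔ β) ↔ ((¬β → β) ↔ ((α → α) ↔ β))) = 0 ↔ 1/2 = 1/2
No assignment yields a value below 1/2, so this is the minimum.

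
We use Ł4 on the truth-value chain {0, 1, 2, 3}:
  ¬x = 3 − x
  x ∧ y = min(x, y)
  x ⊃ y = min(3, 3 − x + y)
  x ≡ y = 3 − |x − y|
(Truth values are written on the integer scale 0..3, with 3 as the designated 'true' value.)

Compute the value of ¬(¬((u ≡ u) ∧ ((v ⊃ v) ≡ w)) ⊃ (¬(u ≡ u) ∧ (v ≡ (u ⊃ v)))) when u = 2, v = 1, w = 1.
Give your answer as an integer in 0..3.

u ≡ u = 2 ≡ 2 = 3
v ⊃ v = 1 ⊃ 1 = 3
(v ⊃ v) ≡ w = 3 ≡ 1 = 1
(u ≡ u) ∧ ((v ⊃ v) ≡ w) = 3 ∧ 1 = 1
¬((u ≡ u) ∧ ((v ⊃ v) ≡ w)) = ¬1 = 2
u ≡ u = 2 ≡ 2 = 3
¬(u ≡ u) = ¬3 = 0
u ⊃ v = 2 ⊃ 1 = 2
v ≡ (u ⊃ v) = 1 ≡ 2 = 2
¬(u ≡ u) ∧ (v ≡ (u ⊃ v)) = 0 ∧ 2 = 0
¬((u ≡ u) ∧ ((v ⊃ v) ≡ w)) ⊃ (¬(u ≡ u) ∧ (v ≡ (u ⊃ v))) = 2 ⊃ 0 = 1
¬(¬((u ≡ u) ∧ ((v ⊃ v) ≡ w)) ⊃ (¬(u ≡ u) ∧ (v ≡ (u ⊃ v)))) = ¬1 = 2

2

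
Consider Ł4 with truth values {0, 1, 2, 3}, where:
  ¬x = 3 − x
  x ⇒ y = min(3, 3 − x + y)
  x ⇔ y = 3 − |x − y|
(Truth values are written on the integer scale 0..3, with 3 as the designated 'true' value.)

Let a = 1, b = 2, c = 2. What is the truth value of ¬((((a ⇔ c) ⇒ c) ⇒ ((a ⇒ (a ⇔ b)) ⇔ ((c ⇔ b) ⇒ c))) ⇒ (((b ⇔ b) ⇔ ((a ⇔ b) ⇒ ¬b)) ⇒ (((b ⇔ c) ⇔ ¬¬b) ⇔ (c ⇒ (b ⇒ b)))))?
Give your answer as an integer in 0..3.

0

a ⇔ c = 1 ⇔ 2 = 2
(a ⇔ c) ⇒ c = 2 ⇒ 2 = 3
a ⇔ b = 1 ⇔ 2 = 2
a ⇒ (a ⇔ b) = 1 ⇒ 2 = 3
c ⇔ b = 2 ⇔ 2 = 3
(c ⇔ b) ⇒ c = 3 ⇒ 2 = 2
(a ⇒ (a ⇔ b)) ⇔ ((c ⇔ b) ⇒ c) = 3 ⇔ 2 = 2
((a ⇔ c) ⇒ c) ⇒ ((a ⇒ (a ⇔ b)) ⇔ ((c ⇔ b) ⇒ c)) = 3 ⇒ 2 = 2
b ⇔ b = 2 ⇔ 2 = 3
a ⇔ b = 1 ⇔ 2 = 2
¬b = ¬2 = 1
(a ⇔ b) ⇒ ¬b = 2 ⇒ 1 = 2
(b ⇔ b) ⇔ ((a ⇔ b) ⇒ ¬b) = 3 ⇔ 2 = 2
b ⇔ c = 2 ⇔ 2 = 3
¬b = ¬2 = 1
¬¬b = ¬1 = 2
(b ⇔ c) ⇔ ¬¬b = 3 ⇔ 2 = 2
b ⇒ b = 2 ⇒ 2 = 3
c ⇒ (b ⇒ b) = 2 ⇒ 3 = 3
((b ⇔ c) ⇔ ¬¬b) ⇔ (c ⇒ (b ⇒ b)) = 2 ⇔ 3 = 2
((b ⇔ b) ⇔ ((a ⇔ b) ⇒ ¬b)) ⇒ (((b ⇔ c) ⇔ ¬¬b) ⇔ (c ⇒ (b ⇒ b))) = 2 ⇒ 2 = 3
(((a ⇔ c) ⇒ c) ⇒ ((a ⇒ (a ⇔ b)) ⇔ ((c ⇔ b) ⇒ c))) ⇒ (((b ⇔ b) ⇔ ((a ⇔ b) ⇒ ¬b)) ⇒ (((b ⇔ c) ⇔ ¬¬b) ⇔ (c ⇒ (b ⇒ b)))) = 2 ⇒ 3 = 3
¬((((a ⇔ c) ⇒ c) ⇒ ((a ⇒ (a ⇔ b)) ⇔ ((c ⇔ b) ⇒ c))) ⇒ (((b ⇔ b) ⇔ ((a ⇔ b) ⇒ ¬b)) ⇒ (((b ⇔ c) ⇔ ¬¬b) ⇔ (c ⇒ (b ⇒ b))))) = ¬3 = 0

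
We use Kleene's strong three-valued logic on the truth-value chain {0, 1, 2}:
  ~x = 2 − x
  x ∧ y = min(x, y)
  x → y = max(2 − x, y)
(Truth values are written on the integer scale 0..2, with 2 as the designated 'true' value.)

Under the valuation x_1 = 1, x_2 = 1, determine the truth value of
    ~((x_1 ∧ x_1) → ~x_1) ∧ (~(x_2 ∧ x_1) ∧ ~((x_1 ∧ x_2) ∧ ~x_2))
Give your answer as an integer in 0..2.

x_1 ∧ x_1 = 1 ∧ 1 = 1
~x_1 = ~1 = 1
(x_1 ∧ x_1) → ~x_1 = 1 → 1 = 1
~((x_1 ∧ x_1) → ~x_1) = ~1 = 1
x_2 ∧ x_1 = 1 ∧ 1 = 1
~(x_2 ∧ x_1) = ~1 = 1
x_1 ∧ x_2 = 1 ∧ 1 = 1
~x_2 = ~1 = 1
(x_1 ∧ x_2) ∧ ~x_2 = 1 ∧ 1 = 1
~((x_1 ∧ x_2) ∧ ~x_2) = ~1 = 1
~(x_2 ∧ x_1) ∧ ~((x_1 ∧ x_2) ∧ ~x_2) = 1 ∧ 1 = 1
~((x_1 ∧ x_1) → ~x_1) ∧ (~(x_2 ∧ x_1) ∧ ~((x_1 ∧ x_2) ∧ ~x_2)) = 1 ∧ 1 = 1

1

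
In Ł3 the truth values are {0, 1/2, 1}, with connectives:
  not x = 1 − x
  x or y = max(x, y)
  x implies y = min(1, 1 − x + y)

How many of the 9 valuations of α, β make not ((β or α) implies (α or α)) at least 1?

1

α = 0, β = 0 ↦ 0  <
α = 0, β = 1/2 ↦ 1/2  <
α = 0, β = 1 ↦ 1  ≥
α = 1/2, β = 0 ↦ 0  <
α = 1/2, β = 1/2 ↦ 0  <
α = 1/2, β = 1 ↦ 1/2  <
α = 1, β = 0 ↦ 0  <
α = 1, β = 1/2 ↦ 0  <
α = 1, β = 1 ↦ 0  <
So 1 of the 9 assignments meets the threshold.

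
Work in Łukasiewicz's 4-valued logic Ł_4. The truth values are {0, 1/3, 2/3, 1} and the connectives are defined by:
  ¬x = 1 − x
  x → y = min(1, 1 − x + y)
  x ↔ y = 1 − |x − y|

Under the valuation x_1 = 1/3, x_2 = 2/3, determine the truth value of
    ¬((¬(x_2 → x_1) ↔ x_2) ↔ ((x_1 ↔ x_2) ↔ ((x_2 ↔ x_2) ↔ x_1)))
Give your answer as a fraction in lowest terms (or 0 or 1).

x_2 → x_1 = 2/3 → 1/3 = 2/3
¬(x_2 → x_1) = ¬2/3 = 1/3
¬(x_2 → x_1) ↔ x_2 = 1/3 ↔ 2/3 = 2/3
x_1 ↔ x_2 = 1/3 ↔ 2/3 = 2/3
x_2 ↔ x_2 = 2/3 ↔ 2/3 = 1
(x_2 ↔ x_2) ↔ x_1 = 1 ↔ 1/3 = 1/3
(x_1 ↔ x_2) ↔ ((x_2 ↔ x_2) ↔ x_1) = 2/3 ↔ 1/3 = 2/3
(¬(x_2 → x_1) ↔ x_2) ↔ ((x_1 ↔ x_2) ↔ ((x_2 ↔ x_2) ↔ x_1)) = 2/3 ↔ 2/3 = 1
¬((¬(x_2 → x_1) ↔ x_2) ↔ ((x_1 ↔ x_2) ↔ ((x_2 ↔ x_2) ↔ x_1))) = ¬1 = 0

0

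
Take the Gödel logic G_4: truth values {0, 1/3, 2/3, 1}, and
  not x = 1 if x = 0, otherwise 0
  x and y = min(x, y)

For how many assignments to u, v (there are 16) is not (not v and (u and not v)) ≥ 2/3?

13

u = 0, v = 0 ↦ 1  ≥
u = 0, v = 1/3 ↦ 1  ≥
u = 0, v = 2/3 ↦ 1  ≥
u = 0, v = 1 ↦ 1  ≥
u = 1/3, v = 0 ↦ 0  <
u = 1/3, v = 1/3 ↦ 1  ≥
u = 1/3, v = 2/3 ↦ 1  ≥
u = 1/3, v = 1 ↦ 1  ≥
u = 2/3, v = 0 ↦ 0  <
u = 2/3, v = 1/3 ↦ 1  ≥
u = 2/3, v = 2/3 ↦ 1  ≥
u = 2/3, v = 1 ↦ 1  ≥
u = 1, v = 0 ↦ 0  <
u = 1, v = 1/3 ↦ 1  ≥
u = 1, v = 2/3 ↦ 1  ≥
u = 1, v = 1 ↦ 1  ≥
So 13 of the 16 assignments meet the threshold.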